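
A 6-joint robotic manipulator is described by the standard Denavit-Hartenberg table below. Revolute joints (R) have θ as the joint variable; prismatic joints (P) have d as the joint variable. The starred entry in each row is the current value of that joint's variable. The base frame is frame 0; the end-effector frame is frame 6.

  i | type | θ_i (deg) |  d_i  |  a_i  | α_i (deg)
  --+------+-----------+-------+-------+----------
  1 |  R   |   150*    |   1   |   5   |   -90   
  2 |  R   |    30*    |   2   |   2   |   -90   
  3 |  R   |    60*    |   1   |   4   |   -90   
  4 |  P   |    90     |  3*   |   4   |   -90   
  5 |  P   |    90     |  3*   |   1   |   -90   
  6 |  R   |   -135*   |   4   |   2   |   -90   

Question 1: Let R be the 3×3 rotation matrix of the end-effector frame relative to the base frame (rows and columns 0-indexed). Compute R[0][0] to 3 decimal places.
End-effector x-axis (col 0 of R) = (0.5950,-0.6424,0.4830)
R[0][0] = 0.5950

0.595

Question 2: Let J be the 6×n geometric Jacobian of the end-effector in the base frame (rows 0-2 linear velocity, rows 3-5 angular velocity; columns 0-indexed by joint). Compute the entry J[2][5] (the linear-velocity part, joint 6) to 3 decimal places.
axis z_5 = (0.4330,-0.2500,-0.8660); lever o_n−o_5 = (2.9221,-2.2848,-2.4982)
cross product → J_v[:, 5] = (-1.3542,-1.4489,-0.2588)
J_ω[:, 5] = z_5
entry J[2][5] = -0.2588

-0.259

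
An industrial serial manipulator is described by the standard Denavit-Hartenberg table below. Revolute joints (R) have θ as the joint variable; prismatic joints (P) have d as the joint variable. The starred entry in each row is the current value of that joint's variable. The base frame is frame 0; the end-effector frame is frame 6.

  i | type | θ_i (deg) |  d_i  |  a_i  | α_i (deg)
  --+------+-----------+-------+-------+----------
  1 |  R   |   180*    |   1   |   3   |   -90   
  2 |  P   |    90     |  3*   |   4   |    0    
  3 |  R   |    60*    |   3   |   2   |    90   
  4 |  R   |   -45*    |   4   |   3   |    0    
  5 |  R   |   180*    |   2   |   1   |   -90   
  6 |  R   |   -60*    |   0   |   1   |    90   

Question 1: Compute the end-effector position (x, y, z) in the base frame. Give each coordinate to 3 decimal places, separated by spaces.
-3.782 -4.939 -10.476

after link 1: o_1 = (-3.0000, 0.0000, 1.0000)
after link 2: o_2 = (-3.0000, -3.0000, -3.0000)
after link 3: o_3 = (-1.2679, -6.0000, -4.0000)
after link 4: o_4 = (-1.4308, -3.8787, -8.5248)
after link 5: o_5 = (-3.0432, -4.5858, -9.9033)
after link 6: o_6 = (-3.7824, -4.9393, -10.4765)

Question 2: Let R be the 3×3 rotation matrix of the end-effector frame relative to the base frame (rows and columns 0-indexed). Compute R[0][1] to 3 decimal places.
End-effector y-axis (col 1 of R) = (-0.6124,0.7071,0.3536)
R[0][1] = -0.6124

-0.612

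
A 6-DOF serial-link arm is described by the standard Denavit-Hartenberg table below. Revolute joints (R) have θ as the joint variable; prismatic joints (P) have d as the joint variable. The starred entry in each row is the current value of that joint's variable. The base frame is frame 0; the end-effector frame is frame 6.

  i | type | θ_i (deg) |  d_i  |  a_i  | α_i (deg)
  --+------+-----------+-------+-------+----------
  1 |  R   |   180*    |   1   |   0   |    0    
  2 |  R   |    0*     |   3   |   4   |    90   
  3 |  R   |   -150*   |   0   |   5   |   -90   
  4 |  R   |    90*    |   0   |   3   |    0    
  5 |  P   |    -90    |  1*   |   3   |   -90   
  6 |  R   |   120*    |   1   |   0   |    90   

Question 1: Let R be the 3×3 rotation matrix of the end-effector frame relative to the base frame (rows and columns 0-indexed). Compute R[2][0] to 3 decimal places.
End-effector x-axis (col 0 of R) = (0.0000,-0.0000,1.0000)
R[2][0] = 1.0000

1.000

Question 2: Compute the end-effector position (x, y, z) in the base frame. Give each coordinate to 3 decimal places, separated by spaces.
2.428 -4.000 -0.866

after link 1: o_1 = (0.0000, 0.0000, 1.0000)
after link 2: o_2 = (-4.0000, 0.0000, 4.0000)
after link 3: o_3 = (0.3301, 0.0000, 1.5000)
after link 4: o_4 = (0.3301, -3.0000, 1.5000)
after link 5: o_5 = (2.4282, -3.0000, -0.8660)
after link 6: o_6 = (2.4282, -4.0000, -0.8660)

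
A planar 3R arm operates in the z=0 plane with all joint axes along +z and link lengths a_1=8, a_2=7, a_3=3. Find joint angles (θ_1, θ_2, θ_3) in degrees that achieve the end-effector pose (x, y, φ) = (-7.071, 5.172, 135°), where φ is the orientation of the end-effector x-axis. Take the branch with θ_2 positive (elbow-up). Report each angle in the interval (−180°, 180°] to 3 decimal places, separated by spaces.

wrist centre = target − a_3·(cos φ, sin φ) = (-4.9497, 3.0507)
cos θ_2 = (33.8060−8²−7²)/(2·8·7) = -0.7071; θ_2 = 134.9986° (elbow-up)
β = atan2(3.0507,-4.9497) = 148.3529°; ψ = atan2(4.9499,3.0504) = 58.3564°
θ_1 = β − ψ = 89.9965°
θ_3 = φ − θ_1 − θ_2 = -89.9951° (wrapped to (-180°,180°])

89.996 134.999 -89.995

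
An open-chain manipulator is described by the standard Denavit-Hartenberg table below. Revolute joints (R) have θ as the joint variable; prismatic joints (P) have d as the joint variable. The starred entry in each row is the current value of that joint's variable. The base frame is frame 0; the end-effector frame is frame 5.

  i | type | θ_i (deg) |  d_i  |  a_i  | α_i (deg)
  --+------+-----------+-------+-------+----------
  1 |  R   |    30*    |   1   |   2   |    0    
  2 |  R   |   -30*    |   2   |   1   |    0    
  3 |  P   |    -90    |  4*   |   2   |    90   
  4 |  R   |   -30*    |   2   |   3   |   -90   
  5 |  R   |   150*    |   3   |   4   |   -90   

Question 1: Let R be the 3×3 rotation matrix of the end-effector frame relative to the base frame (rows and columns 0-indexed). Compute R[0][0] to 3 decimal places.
0.500

End-effector x-axis (col 0 of R) = (0.5000,0.7500,0.4330)
R[0][0] = 0.5000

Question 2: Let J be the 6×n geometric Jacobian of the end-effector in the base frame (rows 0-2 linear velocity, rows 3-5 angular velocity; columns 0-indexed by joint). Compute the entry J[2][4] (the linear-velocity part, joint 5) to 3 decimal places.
1.000

axis z_4 = (0.0000,-0.5000,0.8660); lever o_n−o_4 = (2.0000,1.5000,4.3301)
cross product → J_v[:, 4] = (-3.4641,1.7321,1.0000)
J_ω[:, 4] = z_4
entry J[2][4] = 1.0000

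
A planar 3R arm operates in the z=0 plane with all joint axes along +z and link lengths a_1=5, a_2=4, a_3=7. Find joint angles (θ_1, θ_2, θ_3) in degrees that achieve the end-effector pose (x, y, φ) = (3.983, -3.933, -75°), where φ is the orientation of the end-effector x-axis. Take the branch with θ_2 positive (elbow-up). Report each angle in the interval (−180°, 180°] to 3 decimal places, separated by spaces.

wrist centre = target − a_3·(cos φ, sin φ) = (2.1713, 2.8285)
cos θ_2 = (12.7147−5²−4²)/(2·5·4) = -0.7071; θ_2 = 135.0021° (elbow-up)
β = atan2(2.8285,2.1713) = 52.4886°; ψ = atan2(2.8283,2.1715) = 52.4844°
θ_1 = β − ψ = 0.0041°
θ_3 = φ − θ_1 − θ_2 = 149.9938° (wrapped to (-180°,180°])

0.004 135.002 149.994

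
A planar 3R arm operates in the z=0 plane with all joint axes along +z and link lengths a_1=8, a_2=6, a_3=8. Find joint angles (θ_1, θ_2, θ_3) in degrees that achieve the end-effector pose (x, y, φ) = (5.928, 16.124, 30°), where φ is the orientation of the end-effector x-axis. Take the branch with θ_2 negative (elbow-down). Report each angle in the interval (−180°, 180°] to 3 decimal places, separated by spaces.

wrist centre = target − a_3·(cos φ, sin φ) = (-1.0002, 12.1240)
cos θ_2 = (147.9918−8²−6²)/(2·8·6) = 0.4999; θ_2 = -60.0057° (elbow-down)
β = atan2(12.1240,-1.0002) = 94.7161°; ψ = atan2(-5.1964,10.9995) = -25.2873°
θ_1 = β − ψ = 120.0034°
θ_3 = φ − θ_1 − θ_2 = -29.9977° (wrapped to (-180°,180°])

120.003 -60.006 -29.998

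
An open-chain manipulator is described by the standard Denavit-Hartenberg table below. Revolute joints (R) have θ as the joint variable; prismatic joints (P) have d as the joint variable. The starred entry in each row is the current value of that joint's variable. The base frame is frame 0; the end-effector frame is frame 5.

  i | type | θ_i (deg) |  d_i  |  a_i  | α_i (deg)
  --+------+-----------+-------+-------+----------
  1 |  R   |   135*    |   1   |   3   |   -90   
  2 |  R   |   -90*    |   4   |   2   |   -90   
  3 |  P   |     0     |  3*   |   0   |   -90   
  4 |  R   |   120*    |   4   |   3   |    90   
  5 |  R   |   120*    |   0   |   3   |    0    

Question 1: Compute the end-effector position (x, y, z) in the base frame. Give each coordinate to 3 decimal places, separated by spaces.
after link 1: o_1 = (-2.1213, 2.1213, 1.0000)
after link 2: o_2 = (-4.9497, -0.7071, 3.0000)
after link 3: o_3 = (-7.0711, 1.4142, 3.0000)
after link 4: o_4 = (-2.4055, 2.4055, 1.5000)
after link 5: o_5 = (-1.4870, 5.1612, 2.2500)

-1.487 5.161 2.250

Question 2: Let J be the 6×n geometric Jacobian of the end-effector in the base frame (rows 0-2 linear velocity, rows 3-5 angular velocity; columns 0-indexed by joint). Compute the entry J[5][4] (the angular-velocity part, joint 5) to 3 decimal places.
0.866

axis z_4 = (0.3536,-0.3536,0.8660); lever o_n−o_4 = (0.9186,2.7557,0.7500)
cross product → J_v[:, 4] = (-2.6517,0.5303,1.2990)
J_ω[:, 4] = z_4
entry J[5][4] = 0.8660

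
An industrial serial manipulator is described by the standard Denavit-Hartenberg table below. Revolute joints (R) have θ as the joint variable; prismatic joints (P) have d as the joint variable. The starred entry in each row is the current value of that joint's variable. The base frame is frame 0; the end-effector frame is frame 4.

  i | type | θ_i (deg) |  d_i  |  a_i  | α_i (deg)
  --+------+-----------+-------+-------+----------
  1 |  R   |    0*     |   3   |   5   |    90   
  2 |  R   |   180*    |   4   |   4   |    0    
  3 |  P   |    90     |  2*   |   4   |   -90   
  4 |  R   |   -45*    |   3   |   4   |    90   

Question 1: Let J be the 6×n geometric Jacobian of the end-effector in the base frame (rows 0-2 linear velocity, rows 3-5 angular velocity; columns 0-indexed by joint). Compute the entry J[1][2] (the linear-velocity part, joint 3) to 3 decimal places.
prismatic axis z_2 = (0.0000,-1.0000,0.0000)
J_v[:, 2] = z_2; J_ω[:, 2] = (0,0,0)
entry J[1][2] = -1.0000

-1.000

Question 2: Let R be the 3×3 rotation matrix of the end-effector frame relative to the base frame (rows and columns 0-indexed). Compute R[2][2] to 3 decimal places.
0.707

End-effector z-axis (col 2 of R) = (0.0000,-0.7071,0.7071)
R[2][2] = 0.7071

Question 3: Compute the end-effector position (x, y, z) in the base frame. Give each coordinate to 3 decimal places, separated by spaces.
4.000 -8.828 -3.828

after link 1: o_1 = (5.0000, 0.0000, 3.0000)
after link 2: o_2 = (1.0000, -4.0000, 3.0000)
after link 3: o_3 = (1.0000, -6.0000, -1.0000)
after link 4: o_4 = (4.0000, -8.8284, -3.8284)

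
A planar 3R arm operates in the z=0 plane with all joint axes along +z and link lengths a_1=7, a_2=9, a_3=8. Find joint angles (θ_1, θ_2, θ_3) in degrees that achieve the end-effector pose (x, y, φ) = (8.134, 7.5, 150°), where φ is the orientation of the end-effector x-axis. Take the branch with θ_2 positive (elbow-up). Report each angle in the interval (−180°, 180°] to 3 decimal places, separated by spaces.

wrist centre = target − a_3·(cos φ, sin φ) = (15.0622, 3.5000)
cos θ_2 = (239.1200−7²−9²)/(2·7·9) = 0.8660; θ_2 = 29.9993° (elbow-up)
β = atan2(3.5000,15.0622) = 13.0817°; ψ = atan2(4.4999,14.7943) = 16.9179°
θ_1 = β − ψ = -3.8363°
θ_3 = φ − θ_1 − θ_2 = 123.8370° (wrapped to (-180°,180°])

-3.836 29.999 123.837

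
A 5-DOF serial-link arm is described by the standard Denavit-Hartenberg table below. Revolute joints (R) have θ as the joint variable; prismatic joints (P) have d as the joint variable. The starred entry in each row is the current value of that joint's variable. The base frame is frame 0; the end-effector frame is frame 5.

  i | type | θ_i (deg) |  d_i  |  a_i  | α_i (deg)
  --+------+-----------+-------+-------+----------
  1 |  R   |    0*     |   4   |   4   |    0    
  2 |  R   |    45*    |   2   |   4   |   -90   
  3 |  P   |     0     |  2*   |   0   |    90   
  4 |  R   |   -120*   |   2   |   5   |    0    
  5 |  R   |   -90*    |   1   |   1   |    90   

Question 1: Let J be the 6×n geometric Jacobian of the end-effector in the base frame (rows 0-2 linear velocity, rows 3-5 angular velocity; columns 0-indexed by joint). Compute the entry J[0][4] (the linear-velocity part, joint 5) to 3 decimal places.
axis z_4 = (0.0000,0.0000,1.0000); lever o_n−o_4 = (-0.9659,-0.2588,1.0000)
cross product → J_v[:, 4] = (0.2588,-0.9659,0.0000)
J_ω[:, 4] = z_4
entry J[0][4] = 0.2588

0.259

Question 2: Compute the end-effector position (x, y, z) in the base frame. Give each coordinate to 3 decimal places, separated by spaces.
after link 1: o_1 = (4.0000, 0.0000, 4.0000)
after link 2: o_2 = (6.8284, 2.8284, 6.0000)
after link 3: o_3 = (5.4142, 4.2426, 6.0000)
after link 4: o_4 = (6.7083, -0.5870, 8.0000)
after link 5: o_5 = (5.7424, -0.8458, 9.0000)

5.742 -0.846 9.000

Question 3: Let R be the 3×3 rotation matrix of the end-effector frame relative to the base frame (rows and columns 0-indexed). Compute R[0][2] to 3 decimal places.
-0.259

End-effector z-axis (col 2 of R) = (-0.2588,0.9659,0.0000)
R[0][2] = -0.2588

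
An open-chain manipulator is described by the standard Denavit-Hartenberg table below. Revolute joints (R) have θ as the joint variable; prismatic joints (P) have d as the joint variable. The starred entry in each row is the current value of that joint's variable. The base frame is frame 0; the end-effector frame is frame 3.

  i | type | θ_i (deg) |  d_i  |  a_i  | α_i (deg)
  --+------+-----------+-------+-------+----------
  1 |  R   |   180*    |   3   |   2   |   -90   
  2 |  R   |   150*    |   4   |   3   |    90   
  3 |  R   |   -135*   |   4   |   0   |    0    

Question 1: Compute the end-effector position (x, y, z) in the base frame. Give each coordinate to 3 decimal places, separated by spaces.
-1.402 -4.000 -1.964

after link 1: o_1 = (-2.0000, 0.0000, 3.0000)
after link 2: o_2 = (0.5981, -4.0000, 1.5000)
after link 3: o_3 = (-1.4019, -4.0000, -1.9641)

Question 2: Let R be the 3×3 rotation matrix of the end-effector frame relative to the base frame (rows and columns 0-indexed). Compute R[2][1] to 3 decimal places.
End-effector y-axis (col 1 of R) = (0.6124,0.7071,-0.3536)
R[2][1] = -0.3536

-0.354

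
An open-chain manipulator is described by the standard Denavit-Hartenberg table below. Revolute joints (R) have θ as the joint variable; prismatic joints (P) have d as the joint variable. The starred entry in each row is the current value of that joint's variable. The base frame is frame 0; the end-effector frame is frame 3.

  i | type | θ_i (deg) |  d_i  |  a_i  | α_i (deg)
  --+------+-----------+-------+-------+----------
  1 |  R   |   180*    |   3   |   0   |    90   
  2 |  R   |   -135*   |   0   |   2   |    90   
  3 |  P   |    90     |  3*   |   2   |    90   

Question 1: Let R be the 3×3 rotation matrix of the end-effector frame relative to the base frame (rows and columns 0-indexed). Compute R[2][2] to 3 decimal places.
End-effector z-axis (col 2 of R) = (0.7071,-0.0000,-0.7071)
R[2][2] = -0.7071

-0.707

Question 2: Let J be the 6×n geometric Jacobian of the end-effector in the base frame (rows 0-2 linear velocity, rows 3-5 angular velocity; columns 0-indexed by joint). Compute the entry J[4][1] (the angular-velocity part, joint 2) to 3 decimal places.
1.000

axis z_1 = (0.0000,1.0000,0.0000); lever o_n−o_1 = (3.5355,2.0000,0.7071)
cross product → J_v[:, 1] = (0.7071,0.0000,-3.5355)
J_ω[:, 1] = z_1
entry J[4][1] = 1.0000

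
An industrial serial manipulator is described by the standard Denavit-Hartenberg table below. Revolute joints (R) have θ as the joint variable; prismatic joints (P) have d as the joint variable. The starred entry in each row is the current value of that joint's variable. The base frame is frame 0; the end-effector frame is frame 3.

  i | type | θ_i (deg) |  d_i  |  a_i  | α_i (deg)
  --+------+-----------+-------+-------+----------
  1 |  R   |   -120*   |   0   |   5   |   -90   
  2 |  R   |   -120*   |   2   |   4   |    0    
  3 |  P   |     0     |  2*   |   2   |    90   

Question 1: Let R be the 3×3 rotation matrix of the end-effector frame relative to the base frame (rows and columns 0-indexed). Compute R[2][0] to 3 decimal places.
0.866

End-effector x-axis (col 0 of R) = (0.2500,0.4330,0.8660)
R[2][0] = 0.8660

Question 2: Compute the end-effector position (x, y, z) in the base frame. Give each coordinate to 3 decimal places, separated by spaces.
2.464 -3.732 5.196

after link 1: o_1 = (-2.5000, -4.3301, 0.0000)
after link 2: o_2 = (0.2321, -3.5981, 3.4641)
after link 3: o_3 = (2.4641, -3.7321, 5.1962)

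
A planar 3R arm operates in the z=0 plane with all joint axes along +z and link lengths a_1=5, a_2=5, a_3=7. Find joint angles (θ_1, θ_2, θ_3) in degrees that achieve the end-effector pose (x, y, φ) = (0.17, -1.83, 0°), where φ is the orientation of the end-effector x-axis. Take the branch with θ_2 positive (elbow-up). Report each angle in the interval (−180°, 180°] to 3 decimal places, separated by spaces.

149.998 90.003 119.999

wrist centre = target − a_3·(cos φ, sin φ) = (-6.8300, -1.8300)
cos θ_2 = (49.9978−5²−5²)/(2·5·5) = -0.0000; θ_2 = 90.0025° (elbow-up)
β = atan2(-1.8300,-6.8300) = -165.0007°; ψ = atan2(5.0000,4.9998) = 45.0013°
θ_1 = β − ψ = -210.0020°
θ_3 = φ − θ_1 − θ_2 = 119.9995° (wrapped to (-180°,180°])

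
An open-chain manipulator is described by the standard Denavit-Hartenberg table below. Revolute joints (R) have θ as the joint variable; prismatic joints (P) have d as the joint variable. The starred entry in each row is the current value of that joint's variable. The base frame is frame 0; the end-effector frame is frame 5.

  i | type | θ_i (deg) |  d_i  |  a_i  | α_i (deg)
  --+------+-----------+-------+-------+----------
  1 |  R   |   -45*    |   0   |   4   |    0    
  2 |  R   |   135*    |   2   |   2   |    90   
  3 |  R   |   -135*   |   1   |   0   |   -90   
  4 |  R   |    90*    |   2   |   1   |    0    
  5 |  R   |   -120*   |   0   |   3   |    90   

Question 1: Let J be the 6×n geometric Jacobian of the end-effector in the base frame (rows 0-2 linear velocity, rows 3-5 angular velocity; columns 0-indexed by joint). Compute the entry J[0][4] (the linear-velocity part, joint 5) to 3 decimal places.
-2.598

axis z_4 = (0.0000,0.7071,-0.7071); lever o_n−o_4 = (1.5000,-1.8371,-1.8371)
cross product → J_v[:, 4] = (-2.5981,-1.0607,-1.0607)
J_ω[:, 4] = z_4
entry J[0][4] = -2.5981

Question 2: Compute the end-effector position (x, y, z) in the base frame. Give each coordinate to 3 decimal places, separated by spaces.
after link 1: o_1 = (2.8284, -2.8284, 0.0000)
after link 2: o_2 = (2.8284, -0.8284, 2.0000)
after link 3: o_3 = (3.8284, -0.8284, 2.0000)
after link 4: o_4 = (2.8284, 0.5858, 0.5858)
after link 5: o_5 = (4.3284, -1.2513, -1.2513)

4.328 -1.251 -1.251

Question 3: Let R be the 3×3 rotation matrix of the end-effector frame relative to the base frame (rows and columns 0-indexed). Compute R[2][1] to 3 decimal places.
-0.707

End-effector y-axis (col 1 of R) = (0.0000,0.7071,-0.7071)
R[2][1] = -0.7071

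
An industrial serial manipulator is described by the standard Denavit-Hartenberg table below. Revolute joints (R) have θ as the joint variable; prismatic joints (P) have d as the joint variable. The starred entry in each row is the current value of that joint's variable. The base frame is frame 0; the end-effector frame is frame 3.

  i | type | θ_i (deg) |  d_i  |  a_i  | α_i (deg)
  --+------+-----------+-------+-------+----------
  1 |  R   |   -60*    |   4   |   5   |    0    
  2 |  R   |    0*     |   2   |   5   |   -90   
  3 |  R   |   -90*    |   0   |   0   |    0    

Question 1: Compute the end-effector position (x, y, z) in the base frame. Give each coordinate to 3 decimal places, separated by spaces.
5.000 -8.660 6.000

after link 1: o_1 = (2.5000, -4.3301, 4.0000)
after link 2: o_2 = (5.0000, -8.6603, 6.0000)
after link 3: o_3 = (5.0000, -8.6603, 6.0000)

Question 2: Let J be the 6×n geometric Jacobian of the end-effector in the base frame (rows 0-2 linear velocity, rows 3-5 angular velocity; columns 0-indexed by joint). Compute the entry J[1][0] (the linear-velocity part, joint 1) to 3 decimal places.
axis z_0 = ẑ; lever o_n−o_0 = (5.0000,-8.6603,6.0000)
cross product → J_v[:, 0] = (8.6603,5.0000,-0.0000)
J_ω[:, 0] = z_0
entry J[1][0] = 5.0000

5.000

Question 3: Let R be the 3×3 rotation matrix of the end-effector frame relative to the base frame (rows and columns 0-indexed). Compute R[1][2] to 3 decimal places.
0.500

End-effector z-axis (col 2 of R) = (0.8660,0.5000,0.0000)
R[1][2] = 0.5000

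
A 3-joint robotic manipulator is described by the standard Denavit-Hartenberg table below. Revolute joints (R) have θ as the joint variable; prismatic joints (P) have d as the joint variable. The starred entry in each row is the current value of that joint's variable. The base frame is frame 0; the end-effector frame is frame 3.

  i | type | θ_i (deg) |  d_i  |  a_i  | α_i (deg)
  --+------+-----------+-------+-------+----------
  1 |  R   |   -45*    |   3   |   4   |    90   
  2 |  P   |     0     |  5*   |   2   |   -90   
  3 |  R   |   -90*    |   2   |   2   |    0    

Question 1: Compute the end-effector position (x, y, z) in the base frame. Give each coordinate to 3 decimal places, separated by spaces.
-0.707 -9.192 5.000

after link 1: o_1 = (2.8284, -2.8284, 3.0000)
after link 2: o_2 = (0.7071, -7.7782, 3.0000)
after link 3: o_3 = (-0.7071, -9.1924, 5.0000)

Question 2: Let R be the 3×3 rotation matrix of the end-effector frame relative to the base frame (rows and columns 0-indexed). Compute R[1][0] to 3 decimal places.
End-effector x-axis (col 0 of R) = (-0.7071,-0.7071,0.0000)
R[1][0] = -0.7071

-0.707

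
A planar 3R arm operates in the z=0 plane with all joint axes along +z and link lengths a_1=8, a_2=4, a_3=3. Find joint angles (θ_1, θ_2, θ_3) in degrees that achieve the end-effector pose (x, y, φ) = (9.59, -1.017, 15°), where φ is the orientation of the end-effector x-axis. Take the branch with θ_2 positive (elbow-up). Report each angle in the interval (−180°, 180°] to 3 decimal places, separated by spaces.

-45.002 119.998 -59.995

wrist centre = target − a_3·(cos φ, sin φ) = (6.6922, -1.7935)
cos θ_2 = (48.0023−8²−4²)/(2·8·4) = -0.5000; θ_2 = 119.9976° (elbow-up)
β = atan2(-1.7935,6.6922) = -15.0022°; ψ = atan2(3.4642,6.0001) = 30.0000°
θ_1 = β − ψ = -45.0022°
θ_3 = φ − θ_1 − θ_2 = -59.9953° (wrapped to (-180°,180°])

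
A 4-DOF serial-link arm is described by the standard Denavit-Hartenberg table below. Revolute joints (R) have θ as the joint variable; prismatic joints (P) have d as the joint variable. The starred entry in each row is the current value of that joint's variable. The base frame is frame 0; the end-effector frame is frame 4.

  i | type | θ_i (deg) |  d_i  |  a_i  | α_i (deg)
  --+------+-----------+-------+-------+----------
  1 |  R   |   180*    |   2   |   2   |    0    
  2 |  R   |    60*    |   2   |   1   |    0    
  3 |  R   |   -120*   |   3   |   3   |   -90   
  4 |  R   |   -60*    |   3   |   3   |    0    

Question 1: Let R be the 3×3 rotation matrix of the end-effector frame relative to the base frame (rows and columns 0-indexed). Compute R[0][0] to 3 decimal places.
End-effector x-axis (col 0 of R) = (-0.2500,0.4330,0.8660)
R[0][0] = -0.2500

-0.250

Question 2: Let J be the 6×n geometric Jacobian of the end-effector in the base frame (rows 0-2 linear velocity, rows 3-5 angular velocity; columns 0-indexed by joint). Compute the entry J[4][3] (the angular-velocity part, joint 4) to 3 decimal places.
axis z_3 = (-0.8660,-0.5000,0.0000); lever o_n−o_3 = (-3.3481,-0.2010,2.5981)
cross product → J_v[:, 3] = (-1.2990,2.2500,-1.5000)
J_ω[:, 3] = z_3
entry J[4][3] = -0.5000

-0.500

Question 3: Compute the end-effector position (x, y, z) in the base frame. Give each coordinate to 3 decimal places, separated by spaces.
-7.348 1.531 9.598

after link 1: o_1 = (-2.0000, 0.0000, 2.0000)
after link 2: o_2 = (-2.5000, -0.8660, 4.0000)
after link 3: o_3 = (-4.0000, 1.7321, 7.0000)
after link 4: o_4 = (-7.3481, 1.5311, 9.5981)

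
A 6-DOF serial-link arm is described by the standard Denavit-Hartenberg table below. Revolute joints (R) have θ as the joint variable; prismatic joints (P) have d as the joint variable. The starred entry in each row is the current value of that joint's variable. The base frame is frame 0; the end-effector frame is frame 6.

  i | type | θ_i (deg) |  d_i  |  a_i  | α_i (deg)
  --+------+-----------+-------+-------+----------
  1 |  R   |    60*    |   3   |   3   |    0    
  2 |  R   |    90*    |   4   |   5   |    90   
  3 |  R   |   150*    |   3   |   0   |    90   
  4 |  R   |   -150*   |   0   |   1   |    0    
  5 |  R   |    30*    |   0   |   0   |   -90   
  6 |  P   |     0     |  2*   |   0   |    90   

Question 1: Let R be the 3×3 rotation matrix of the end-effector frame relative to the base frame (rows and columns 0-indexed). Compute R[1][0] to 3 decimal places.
End-effector x-axis (col 0 of R) = (-0.8080,-0.5335,-0.2500)
R[1][0] = -0.5335

-0.533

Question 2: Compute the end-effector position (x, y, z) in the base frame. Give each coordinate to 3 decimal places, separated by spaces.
after link 1: o_1 = (1.5000, 2.5981, 3.0000)
after link 2: o_2 = (-2.8301, 5.0981, 7.0000)
after link 3: o_3 = (-1.3301, 7.6962, 7.0000)
after link 4: o_4 = (-2.2296, 7.6381, 6.5670)
after link 5: o_5 = (-2.2296, 7.6381, 6.5670)
after link 6: o_6 = (-1.4306, 6.0221, 7.4330)

-1.431 6.022 7.433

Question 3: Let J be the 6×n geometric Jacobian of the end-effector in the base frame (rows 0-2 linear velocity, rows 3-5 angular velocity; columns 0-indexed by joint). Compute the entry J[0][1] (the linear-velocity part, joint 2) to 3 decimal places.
axis z_1 = (0.0000,0.0000,1.0000); lever o_n−o_1 = (-2.9306,3.4240,4.4330)
cross product → J_v[:, 1] = (-3.4240,-2.9306,0.0000)
J_ω[:, 1] = z_1
entry J[0][1] = -3.4240

-3.424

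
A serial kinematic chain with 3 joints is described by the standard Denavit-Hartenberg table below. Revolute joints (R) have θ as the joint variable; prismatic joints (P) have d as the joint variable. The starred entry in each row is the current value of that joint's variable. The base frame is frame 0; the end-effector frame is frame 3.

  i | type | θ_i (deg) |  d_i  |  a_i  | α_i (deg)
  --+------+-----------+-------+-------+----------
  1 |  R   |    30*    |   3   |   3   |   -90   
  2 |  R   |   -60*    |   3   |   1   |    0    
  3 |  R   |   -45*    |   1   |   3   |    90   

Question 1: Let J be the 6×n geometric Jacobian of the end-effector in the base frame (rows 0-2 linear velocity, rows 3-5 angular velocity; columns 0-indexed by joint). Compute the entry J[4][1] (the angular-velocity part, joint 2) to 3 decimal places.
0.866

axis z_1 = (-0.5000,0.8660,0.0000); lever o_n−o_1 = (-2.2394,3.3259,3.7638)
cross product → J_v[:, 1] = (3.2595,1.8819,0.2765)
J_ω[:, 1] = z_1
entry J[4][1] = 0.8660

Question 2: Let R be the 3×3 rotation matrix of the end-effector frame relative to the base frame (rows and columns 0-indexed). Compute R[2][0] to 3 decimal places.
End-effector x-axis (col 0 of R) = (-0.2241,-0.1294,0.9659)
R[2][0] = 0.9659

0.966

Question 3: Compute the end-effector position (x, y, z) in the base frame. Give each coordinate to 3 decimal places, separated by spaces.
after link 1: o_1 = (2.5981, 1.5000, 3.0000)
after link 2: o_2 = (1.5311, 4.3481, 3.8660)
after link 3: o_3 = (0.3587, 4.8259, 6.7638)

0.359 4.826 6.764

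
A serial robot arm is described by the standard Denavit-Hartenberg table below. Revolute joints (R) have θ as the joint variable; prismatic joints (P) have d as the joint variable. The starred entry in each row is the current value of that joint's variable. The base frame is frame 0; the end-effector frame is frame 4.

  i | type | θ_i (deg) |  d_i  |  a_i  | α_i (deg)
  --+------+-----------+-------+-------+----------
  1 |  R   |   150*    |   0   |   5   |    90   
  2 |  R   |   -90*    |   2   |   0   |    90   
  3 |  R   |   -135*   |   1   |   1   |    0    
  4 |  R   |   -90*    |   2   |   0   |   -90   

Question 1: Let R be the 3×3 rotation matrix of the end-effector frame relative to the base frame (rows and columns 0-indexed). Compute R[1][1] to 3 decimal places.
0.500

End-effector y-axis (col 1 of R) = (-0.8660,0.5000,0.0000)
R[1][1] = 0.5000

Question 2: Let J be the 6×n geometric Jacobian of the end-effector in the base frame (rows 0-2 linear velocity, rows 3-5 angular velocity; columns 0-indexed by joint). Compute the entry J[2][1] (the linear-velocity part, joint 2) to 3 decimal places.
-3.000

axis z_1 = (0.5000,0.8660,0.0000); lever o_n−o_1 = (3.2445,-0.3803,0.7071)
cross product → J_v[:, 1] = (0.6124,-0.3536,-3.0000)
J_ω[:, 1] = z_1
entry J[2][1] = -3.0000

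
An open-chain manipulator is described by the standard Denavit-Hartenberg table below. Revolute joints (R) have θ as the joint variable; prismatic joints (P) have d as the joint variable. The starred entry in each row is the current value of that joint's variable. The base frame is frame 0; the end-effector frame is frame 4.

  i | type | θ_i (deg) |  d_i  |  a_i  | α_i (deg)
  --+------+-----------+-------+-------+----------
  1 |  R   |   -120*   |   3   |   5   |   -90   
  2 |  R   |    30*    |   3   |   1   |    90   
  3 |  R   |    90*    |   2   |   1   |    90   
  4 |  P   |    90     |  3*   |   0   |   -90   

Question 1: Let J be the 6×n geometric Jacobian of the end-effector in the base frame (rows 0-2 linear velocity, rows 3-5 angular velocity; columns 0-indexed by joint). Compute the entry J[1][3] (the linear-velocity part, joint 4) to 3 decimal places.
-0.750

prismatic axis z_3 = (-0.4330,-0.7500,-0.5000)
J_v[:, 3] = z_3; J_ω[:, 3] = (0,0,0)
entry J[1][3] = -0.7500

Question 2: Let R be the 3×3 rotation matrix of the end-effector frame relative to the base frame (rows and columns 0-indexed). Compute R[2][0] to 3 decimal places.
End-effector x-axis (col 0 of R) = (-0.2500,-0.4330,0.8660)
R[2][0] = 0.8660

0.866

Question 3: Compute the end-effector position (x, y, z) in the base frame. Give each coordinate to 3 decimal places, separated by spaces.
after link 1: o_1 = (-2.5000, -4.3301, 3.0000)
after link 2: o_2 = (-0.3349, -6.5801, 2.5000)
after link 3: o_3 = (0.0311, -7.9462, 4.2321)
after link 4: o_4 = (-1.2679, -10.1962, 2.7321)

-1.268 -10.196 2.732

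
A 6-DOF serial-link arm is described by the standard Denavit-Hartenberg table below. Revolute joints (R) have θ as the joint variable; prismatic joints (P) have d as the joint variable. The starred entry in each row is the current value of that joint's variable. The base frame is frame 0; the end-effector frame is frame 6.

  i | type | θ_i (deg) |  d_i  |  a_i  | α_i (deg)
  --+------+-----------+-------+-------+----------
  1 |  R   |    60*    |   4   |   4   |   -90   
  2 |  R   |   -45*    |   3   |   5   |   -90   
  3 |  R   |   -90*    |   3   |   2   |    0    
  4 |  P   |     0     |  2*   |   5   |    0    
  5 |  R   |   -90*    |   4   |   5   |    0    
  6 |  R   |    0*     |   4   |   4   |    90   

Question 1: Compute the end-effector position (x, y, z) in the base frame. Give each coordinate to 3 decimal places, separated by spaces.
after link 1: o_1 = (2.0000, 3.4641, 4.0000)
after link 2: o_2 = (1.1697, 8.0260, 7.5355)
after link 3: o_3 = (0.4983, 10.8631, 5.4142)
after link 4: o_4 = (-3.1247, 14.5878, 4.0000)
after link 5: o_5 = (-3.4783, 13.9755, -2.3640)
after link 6: o_6 = (-3.4783, 13.9755, -8.0208)

-3.478 13.975 -8.021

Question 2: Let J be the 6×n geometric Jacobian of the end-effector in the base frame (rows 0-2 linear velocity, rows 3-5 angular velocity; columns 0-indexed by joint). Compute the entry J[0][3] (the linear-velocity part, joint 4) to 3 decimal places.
prismatic axis z_3 = (0.3536,0.6124,-0.7071)
J_v[:, 3] = z_3; J_ω[:, 3] = (0,0,0)
entry J[0][3] = 0.3536

0.354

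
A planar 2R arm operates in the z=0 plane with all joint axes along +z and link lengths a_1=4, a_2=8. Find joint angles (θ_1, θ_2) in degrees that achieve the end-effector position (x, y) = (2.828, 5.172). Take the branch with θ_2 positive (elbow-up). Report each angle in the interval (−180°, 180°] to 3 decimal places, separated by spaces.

cos θ_2 = (34.7472−4²−8²)/(2·4·8) = -0.7071; θ_2 = 134.9975° (elbow-up)
β = atan2(5.1720,2.8280) = 61.3306°; ψ = atan2(5.6571,-1.6566) = 106.3219°
θ_1 = β − ψ = -44.9913°

-44.991 134.997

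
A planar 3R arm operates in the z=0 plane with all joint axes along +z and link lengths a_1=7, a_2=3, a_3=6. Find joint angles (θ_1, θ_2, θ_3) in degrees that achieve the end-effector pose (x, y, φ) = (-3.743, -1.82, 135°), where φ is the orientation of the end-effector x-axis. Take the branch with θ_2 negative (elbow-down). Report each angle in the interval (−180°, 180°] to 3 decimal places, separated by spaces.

-60.003 -119.992 -45.005

wrist centre = target − a_3·(cos φ, sin φ) = (0.4996, -6.0626)
cos θ_2 = (37.0053−7²−3²)/(2·7·3) = -0.4999; θ_2 = -119.9917° (elbow-down)
β = atan2(-6.0626,0.4996) = -85.2887°; ψ = atan2(-2.5983,5.5004) = -25.2853°
θ_1 = β − ψ = -60.0034°
θ_3 = φ − θ_1 − θ_2 = -45.0049° (wrapped to (-180°,180°])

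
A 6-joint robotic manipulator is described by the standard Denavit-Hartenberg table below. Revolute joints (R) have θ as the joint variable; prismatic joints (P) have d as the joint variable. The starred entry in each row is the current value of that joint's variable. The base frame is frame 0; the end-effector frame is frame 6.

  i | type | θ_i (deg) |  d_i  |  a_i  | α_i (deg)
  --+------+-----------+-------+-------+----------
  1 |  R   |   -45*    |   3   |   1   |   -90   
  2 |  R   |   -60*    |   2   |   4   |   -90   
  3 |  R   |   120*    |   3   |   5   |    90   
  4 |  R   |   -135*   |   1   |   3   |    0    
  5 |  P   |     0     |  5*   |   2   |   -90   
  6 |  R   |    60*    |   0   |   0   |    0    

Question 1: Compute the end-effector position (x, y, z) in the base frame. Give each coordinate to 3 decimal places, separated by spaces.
after link 1: o_1 = (0.7071, -0.7071, 3.0000)
after link 2: o_2 = (3.5355, -0.7071, 6.4641)
after link 3: o_3 = (1.4269, -4.7222, 2.7990)
after link 4: o_4 = (1.7545, -3.1589, 5.5283)
after link 5: o_5 = (1.7677, -4.9755, 10.5977)
after link 6: o_6 = (1.7677, -4.9755, 10.5977)

1.768 -4.976 10.598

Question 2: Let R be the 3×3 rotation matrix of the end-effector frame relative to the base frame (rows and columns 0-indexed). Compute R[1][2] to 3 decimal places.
End-effector z-axis (col 2 of R) = (-0.9910,0.1250,0.0474)
R[1][2] = 0.1250

0.125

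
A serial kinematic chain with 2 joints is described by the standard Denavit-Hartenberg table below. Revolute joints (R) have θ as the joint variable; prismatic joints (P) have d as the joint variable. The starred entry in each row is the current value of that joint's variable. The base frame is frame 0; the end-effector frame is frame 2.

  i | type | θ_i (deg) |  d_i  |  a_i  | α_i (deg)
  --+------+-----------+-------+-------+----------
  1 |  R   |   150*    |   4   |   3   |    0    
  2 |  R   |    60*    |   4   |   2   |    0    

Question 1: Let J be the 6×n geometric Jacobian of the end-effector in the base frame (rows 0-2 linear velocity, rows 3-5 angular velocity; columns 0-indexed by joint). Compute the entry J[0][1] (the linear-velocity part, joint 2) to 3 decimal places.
1.000

axis z_1 = (0.0000,0.0000,1.0000); lever o_n−o_1 = (-1.7321,-1.0000,4.0000)
cross product → J_v[:, 1] = (1.0000,-1.7321,0.0000)
J_ω[:, 1] = z_1
entry J[0][1] = 1.0000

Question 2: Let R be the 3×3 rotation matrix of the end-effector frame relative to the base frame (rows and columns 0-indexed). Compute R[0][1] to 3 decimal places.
End-effector y-axis (col 1 of R) = (0.5000,-0.8660,0.0000)
R[0][1] = 0.5000

0.500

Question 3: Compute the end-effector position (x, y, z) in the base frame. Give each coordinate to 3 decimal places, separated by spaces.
after link 1: o_1 = (-2.5981, 1.5000, 4.0000)
after link 2: o_2 = (-4.3301, 0.5000, 8.0000)

-4.330 0.500 8.000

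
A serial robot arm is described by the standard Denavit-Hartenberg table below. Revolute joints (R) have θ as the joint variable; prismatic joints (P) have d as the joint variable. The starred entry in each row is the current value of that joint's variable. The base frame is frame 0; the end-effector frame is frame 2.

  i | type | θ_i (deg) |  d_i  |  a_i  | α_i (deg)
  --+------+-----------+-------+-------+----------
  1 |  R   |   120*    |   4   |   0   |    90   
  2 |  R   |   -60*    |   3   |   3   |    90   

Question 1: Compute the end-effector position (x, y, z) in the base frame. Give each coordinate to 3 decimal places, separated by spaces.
1.848 2.799 1.402

after link 1: o_1 = (0.0000, 0.0000, 4.0000)
after link 2: o_2 = (1.8481, 2.7990, 1.4019)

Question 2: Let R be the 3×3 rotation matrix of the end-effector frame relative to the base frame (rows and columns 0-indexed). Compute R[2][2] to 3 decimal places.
-0.500

End-effector z-axis (col 2 of R) = (0.4330,-0.7500,-0.5000)
R[2][2] = -0.5000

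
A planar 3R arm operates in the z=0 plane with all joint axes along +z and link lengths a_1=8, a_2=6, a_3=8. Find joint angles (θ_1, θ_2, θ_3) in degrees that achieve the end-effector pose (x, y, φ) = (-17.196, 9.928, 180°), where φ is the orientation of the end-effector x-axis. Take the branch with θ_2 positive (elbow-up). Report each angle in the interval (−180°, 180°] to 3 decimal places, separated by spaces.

119.997 30.008 29.995

wrist centre = target − a_3·(cos φ, sin φ) = (-9.1960, 9.9280)
cos θ_2 = (183.1316−8²−6²)/(2·8·6) = 0.8660; θ_2 = 30.0082° (elbow-up)
β = atan2(9.9280,-9.1960) = 132.8080°; ψ = atan2(3.0007,13.1957) = 12.8113°
θ_1 = β − ψ = 119.9967°
θ_3 = φ − θ_1 − θ_2 = 29.9952° (wrapped to (-180°,180°])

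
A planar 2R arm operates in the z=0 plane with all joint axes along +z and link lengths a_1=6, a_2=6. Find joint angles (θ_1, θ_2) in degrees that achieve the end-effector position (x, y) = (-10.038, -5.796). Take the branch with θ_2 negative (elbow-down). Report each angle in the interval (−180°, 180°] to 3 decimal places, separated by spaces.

cos θ_2 = (134.3551−6²−6²)/(2·6·6) = 0.8660; θ_2 = -29.9980° (elbow-down)
β = atan2(-5.7960,-10.0380) = -149.9976°; ψ = atan2(-2.9998,11.1963) = -14.9990°
θ_1 = β − ψ = -134.9986°

-134.999 -29.998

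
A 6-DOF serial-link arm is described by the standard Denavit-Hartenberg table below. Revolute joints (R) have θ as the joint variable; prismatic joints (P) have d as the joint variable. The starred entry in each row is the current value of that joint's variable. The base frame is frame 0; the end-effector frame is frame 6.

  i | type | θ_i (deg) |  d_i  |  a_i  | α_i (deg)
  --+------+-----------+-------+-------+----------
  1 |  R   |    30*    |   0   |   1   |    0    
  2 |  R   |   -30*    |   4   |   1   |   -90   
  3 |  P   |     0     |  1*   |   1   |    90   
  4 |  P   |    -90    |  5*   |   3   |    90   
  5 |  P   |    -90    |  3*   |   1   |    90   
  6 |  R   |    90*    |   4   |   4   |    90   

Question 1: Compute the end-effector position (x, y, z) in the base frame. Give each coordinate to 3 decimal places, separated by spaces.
-4.134 2.500 8.000

after link 1: o_1 = (0.8660, 0.5000, 0.0000)
after link 2: o_2 = (1.8660, 0.5000, 4.0000)
after link 3: o_3 = (2.8660, 1.5000, 4.0000)
after link 4: o_4 = (2.8660, -1.5000, 9.0000)
after link 5: o_5 = (-0.1340, -1.5000, 8.0000)
after link 6: o_6 = (-4.1340, 2.5000, 8.0000)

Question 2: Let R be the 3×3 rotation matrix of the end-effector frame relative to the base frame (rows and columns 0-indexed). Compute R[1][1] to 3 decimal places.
1.000

End-effector y-axis (col 1 of R) = (-0.0000,1.0000,0.0000)
R[1][1] = 1.0000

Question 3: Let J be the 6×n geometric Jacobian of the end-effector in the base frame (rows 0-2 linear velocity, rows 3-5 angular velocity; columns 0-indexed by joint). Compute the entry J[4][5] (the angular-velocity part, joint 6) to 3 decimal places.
axis z_5 = (-0.0000,1.0000,-0.0000); lever o_n−o_5 = (-4.0000,4.0000,0.0000)
cross product → J_v[:, 5] = (0.0000,0.0000,4.0000)
J_ω[:, 5] = z_5
entry J[4][5] = 1.0000

1.000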